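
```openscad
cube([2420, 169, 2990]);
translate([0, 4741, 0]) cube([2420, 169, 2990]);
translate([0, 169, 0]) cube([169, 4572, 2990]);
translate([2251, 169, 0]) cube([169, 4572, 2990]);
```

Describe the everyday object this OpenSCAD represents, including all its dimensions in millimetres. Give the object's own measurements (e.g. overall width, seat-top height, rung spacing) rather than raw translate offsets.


The wall frame of a small rectangular building: four walls, each 2990 mm tall and 169 mm thick, enclosing a footprint 2420 mm (x) by 4910 mm (y) outside-to-outside, with no floor or roof. The front and back walls (the −y and +y sides) span the full width; the two side walls fit between them.


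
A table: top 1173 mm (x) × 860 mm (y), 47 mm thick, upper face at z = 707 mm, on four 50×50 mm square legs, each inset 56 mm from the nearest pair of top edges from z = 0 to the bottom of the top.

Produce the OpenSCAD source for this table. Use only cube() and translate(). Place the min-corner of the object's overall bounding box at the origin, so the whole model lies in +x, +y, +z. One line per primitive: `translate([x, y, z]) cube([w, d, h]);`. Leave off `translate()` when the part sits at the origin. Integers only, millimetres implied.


translate([0, 0, 660]) cube([1173, 860, 47]);
translate([56, 56, 0]) cube([50, 50, 660]);
translate([1067, 56, 0]) cube([50, 50, 660]);
translate([56, 754, 0]) cube([50, 50, 660]);
translate([1067, 754, 0]) cube([50, 50, 660]);


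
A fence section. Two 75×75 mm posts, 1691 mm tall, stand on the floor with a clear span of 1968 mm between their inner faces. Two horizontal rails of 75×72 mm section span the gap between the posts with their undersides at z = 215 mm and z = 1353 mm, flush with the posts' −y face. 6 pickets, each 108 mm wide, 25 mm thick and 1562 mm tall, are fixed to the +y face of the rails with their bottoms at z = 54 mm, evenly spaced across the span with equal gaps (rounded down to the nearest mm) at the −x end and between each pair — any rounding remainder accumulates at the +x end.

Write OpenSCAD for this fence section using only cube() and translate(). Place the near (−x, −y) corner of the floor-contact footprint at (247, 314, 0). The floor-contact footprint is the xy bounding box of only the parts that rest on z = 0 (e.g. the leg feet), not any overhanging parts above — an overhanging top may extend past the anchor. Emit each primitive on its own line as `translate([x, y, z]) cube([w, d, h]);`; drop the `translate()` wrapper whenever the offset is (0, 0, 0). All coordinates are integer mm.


translate([247, 314, 0]) cube([75, 75, 1691]);
translate([2290, 314, 0]) cube([75, 75, 1691]);
translate([322, 314, 215]) cube([1968, 75, 72]);
translate([322, 314, 1353]) cube([1968, 75, 72]);
translate([510, 389, 54]) cube([108, 25, 1562]);
translate([806, 389, 54]) cube([108, 25, 1562]);
translate([1102, 389, 54]) cube([108, 25, 1562]);
translate([1398, 389, 54]) cube([108, 25, 1562]);
translate([1694, 389, 54]) cube([108, 25, 1562]);
translate([1990, 389, 54]) cube([108, 25, 1562]);


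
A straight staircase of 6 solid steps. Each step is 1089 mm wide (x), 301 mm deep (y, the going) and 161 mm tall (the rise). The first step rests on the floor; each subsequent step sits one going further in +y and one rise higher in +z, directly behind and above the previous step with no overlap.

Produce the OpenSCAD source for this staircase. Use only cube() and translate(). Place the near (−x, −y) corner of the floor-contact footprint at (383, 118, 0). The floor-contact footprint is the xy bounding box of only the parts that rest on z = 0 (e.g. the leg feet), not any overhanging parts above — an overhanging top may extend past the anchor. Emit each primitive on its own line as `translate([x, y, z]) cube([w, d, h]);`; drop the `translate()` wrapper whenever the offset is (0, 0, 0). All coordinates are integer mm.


translate([383, 118, 0]) cube([1089, 301, 161]);
translate([383, 419, 161]) cube([1089, 301, 161]);
translate([383, 720, 322]) cube([1089, 301, 161]);
translate([383, 1021, 483]) cube([1089, 301, 161]);
translate([383, 1322, 644]) cube([1089, 301, 161]);
translate([383, 1623, 805]) cube([1089, 301, 161]);


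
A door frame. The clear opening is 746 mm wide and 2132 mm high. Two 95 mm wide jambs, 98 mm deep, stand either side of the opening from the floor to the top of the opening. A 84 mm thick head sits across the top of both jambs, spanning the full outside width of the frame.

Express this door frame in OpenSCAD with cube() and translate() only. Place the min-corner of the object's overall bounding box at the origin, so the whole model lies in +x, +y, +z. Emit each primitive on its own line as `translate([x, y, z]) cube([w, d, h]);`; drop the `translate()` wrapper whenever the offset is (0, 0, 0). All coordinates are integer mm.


cube([95, 98, 2132]);
translate([841, 0, 0]) cube([95, 98, 2132]);
translate([0, 0, 2132]) cube([936, 98, 84]);


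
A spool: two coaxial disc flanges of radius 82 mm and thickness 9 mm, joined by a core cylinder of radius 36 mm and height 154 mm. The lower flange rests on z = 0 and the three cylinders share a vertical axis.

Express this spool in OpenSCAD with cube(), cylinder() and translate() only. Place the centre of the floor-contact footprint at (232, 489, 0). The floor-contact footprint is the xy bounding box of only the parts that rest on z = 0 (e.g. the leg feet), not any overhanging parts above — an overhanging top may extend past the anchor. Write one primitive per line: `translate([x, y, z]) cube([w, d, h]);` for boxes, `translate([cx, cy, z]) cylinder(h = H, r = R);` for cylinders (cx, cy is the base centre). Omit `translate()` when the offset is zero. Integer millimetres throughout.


translate([232, 489, 0]) cylinder(h = 9, r = 82);
translate([232, 489, 9]) cylinder(h = 154, r = 36);
translate([232, 489, 163]) cylinder(h = 9, r = 82);


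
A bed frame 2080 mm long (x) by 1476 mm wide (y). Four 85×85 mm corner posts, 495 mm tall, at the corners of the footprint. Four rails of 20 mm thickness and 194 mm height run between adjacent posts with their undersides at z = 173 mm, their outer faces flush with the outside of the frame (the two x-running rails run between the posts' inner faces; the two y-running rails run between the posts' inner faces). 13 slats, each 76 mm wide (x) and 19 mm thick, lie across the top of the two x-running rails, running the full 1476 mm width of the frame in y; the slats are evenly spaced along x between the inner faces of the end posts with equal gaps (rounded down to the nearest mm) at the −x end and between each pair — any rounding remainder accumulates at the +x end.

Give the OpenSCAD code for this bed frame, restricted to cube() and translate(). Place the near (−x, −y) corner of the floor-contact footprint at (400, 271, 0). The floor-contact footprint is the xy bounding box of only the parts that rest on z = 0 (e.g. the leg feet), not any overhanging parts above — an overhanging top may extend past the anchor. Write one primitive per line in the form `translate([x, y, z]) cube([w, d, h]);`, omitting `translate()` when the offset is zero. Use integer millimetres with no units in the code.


translate([400, 271, 0]) cube([85, 85, 495]);
translate([400, 1662, 0]) cube([85, 85, 495]);
translate([2395, 271, 0]) cube([85, 85, 495]);
translate([2395, 1662, 0]) cube([85, 85, 495]);
translate([485, 271, 173]) cube([1910, 20, 194]);
translate([485, 1727, 173]) cube([1910, 20, 194]);
translate([400, 356, 173]) cube([20, 1306, 194]);
translate([2460, 356, 173]) cube([20, 1306, 194]);
translate([550, 271, 367]) cube([76, 1476, 19]);
translate([691, 271, 367]) cube([76, 1476, 19]);
translate([832, 271, 367]) cube([76, 1476, 19]);
translate([973, 271, 367]) cube([76, 1476, 19]);
translate([1114, 271, 367]) cube([76, 1476, 19]);
translate([1255, 271, 367]) cube([76, 1476, 19]);
translate([1396, 271, 367]) cube([76, 1476, 19]);
translate([1537, 271, 367]) cube([76, 1476, 19]);
translate([1678, 271, 367]) cube([76, 1476, 19]);
translate([1819, 271, 367]) cube([76, 1476, 19]);
translate([1960, 271, 367]) cube([76, 1476, 19]);
translate([2101, 271, 367]) cube([76, 1476, 19]);
translate([2242, 271, 367]) cube([76, 1476, 19]);


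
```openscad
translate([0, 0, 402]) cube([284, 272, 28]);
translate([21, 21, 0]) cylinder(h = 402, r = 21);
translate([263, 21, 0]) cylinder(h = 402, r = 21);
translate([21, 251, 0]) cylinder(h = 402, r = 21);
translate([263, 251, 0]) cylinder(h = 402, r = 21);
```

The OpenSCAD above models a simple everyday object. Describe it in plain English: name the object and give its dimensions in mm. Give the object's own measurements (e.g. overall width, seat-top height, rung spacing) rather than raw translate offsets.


A four-legged stool. The seat is a 284×272×28 mm slab whose top surface is at z = 430 mm; four round legs, each 42 mm in diameter, run from the floor (z = 0) to the underside of the seat, each leg's axis is inset half a diameter from the nearest pair of seat edges (so the leg's bounding box is flush with the corner).


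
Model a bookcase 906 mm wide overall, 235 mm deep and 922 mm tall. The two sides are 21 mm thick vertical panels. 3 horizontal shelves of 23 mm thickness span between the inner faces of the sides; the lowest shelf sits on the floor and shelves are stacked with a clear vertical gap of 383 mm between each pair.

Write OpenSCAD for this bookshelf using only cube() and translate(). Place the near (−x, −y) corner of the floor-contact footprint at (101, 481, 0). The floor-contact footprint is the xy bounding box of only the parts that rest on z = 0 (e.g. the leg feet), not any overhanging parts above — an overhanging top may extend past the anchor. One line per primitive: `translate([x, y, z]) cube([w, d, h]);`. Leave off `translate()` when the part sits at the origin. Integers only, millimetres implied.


translate([101, 481, 0]) cube([21, 235, 922]);
translate([986, 481, 0]) cube([21, 235, 922]);
translate([122, 481, 0]) cube([864, 235, 23]);
translate([122, 481, 406]) cube([864, 235, 23]);
translate([122, 481, 812]) cube([864, 235, 23]);


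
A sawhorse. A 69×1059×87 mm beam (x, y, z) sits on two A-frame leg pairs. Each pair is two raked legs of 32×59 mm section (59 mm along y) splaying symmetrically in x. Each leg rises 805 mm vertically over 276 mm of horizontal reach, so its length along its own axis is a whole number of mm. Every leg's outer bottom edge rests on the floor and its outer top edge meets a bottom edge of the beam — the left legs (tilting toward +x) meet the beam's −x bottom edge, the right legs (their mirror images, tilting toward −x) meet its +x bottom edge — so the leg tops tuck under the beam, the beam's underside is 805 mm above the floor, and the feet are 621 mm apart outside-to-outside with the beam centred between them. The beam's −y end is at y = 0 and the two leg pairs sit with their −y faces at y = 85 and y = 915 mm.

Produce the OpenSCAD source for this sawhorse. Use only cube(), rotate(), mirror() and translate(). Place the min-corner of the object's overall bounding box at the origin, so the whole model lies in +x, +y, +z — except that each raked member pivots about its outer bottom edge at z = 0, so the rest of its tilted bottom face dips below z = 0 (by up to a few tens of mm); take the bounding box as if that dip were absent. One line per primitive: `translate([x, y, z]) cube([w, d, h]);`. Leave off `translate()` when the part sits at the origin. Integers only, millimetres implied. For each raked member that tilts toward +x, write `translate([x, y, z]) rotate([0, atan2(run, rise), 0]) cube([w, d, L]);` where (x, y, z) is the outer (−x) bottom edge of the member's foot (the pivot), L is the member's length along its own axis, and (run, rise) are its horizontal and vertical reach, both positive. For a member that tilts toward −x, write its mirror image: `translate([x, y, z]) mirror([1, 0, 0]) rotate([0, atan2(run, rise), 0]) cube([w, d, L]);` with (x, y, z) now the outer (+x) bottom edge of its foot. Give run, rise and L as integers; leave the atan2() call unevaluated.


translate([276, 0, 805]) cube([69, 1059, 87]);
translate([0, 85, 0]) rotate([0, atan2(276, 805), 0]) cube([32, 59, 851]);
translate([621, 85, 0]) mirror([1, 0, 0]) rotate([0, atan2(276, 805), 0]) cube([32, 59, 851]);
translate([0, 915, 0]) rotate([0, atan2(276, 805), 0]) cube([32, 59, 851]);
translate([621, 915, 0]) mirror([1, 0, 0]) rotate([0, atan2(276, 805), 0]) cube([32, 59, 851]);


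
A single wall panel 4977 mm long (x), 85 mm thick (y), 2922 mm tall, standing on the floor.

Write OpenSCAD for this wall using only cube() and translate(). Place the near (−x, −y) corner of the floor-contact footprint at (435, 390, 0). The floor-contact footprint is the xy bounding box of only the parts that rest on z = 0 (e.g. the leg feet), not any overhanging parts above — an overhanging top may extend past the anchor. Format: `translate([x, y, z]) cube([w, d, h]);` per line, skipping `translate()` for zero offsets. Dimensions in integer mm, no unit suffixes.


translate([435, 390, 0]) cube([4977, 85, 2922]);


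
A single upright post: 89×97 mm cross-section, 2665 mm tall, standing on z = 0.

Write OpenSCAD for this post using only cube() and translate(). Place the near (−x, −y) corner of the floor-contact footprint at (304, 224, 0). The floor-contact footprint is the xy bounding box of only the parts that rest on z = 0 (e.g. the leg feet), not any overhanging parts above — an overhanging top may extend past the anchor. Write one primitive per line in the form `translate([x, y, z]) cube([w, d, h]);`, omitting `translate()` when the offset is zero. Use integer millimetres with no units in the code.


translate([304, 224, 0]) cube([89, 97, 2665]);


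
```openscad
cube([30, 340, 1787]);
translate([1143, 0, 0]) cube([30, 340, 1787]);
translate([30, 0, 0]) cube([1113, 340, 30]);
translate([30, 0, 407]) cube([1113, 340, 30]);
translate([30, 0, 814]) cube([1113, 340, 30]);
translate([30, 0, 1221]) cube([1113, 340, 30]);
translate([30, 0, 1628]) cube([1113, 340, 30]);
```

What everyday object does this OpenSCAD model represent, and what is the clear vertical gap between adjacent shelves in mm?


A bookshelf. The clear shelf gap is 377 mm.

Two tall side panels with 5 horizontal boards between them — a bookshelf. The first two shelf undersides are at z = 0 and z = 407; with shelf thickness 30, the clear gap is 407 − 0 − 30 = 377 mm.


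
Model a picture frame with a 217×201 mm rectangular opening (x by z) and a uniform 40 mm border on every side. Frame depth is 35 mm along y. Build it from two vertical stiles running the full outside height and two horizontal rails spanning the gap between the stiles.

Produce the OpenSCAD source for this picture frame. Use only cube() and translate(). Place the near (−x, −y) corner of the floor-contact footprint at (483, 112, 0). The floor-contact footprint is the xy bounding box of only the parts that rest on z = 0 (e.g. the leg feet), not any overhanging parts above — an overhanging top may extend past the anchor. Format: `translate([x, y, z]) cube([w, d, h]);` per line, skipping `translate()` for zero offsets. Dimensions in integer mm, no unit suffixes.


translate([483, 112, 0]) cube([40, 35, 281]);
translate([740, 112, 0]) cube([40, 35, 281]);
translate([523, 112, 0]) cube([217, 35, 40]);
translate([523, 112, 241]) cube([217, 35, 40]);


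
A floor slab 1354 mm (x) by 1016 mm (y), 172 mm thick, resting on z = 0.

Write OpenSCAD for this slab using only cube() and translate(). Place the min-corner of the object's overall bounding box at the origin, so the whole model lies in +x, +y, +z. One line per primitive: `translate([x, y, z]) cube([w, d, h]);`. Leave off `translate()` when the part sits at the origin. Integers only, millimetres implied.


cube([1354, 1016, 172]);


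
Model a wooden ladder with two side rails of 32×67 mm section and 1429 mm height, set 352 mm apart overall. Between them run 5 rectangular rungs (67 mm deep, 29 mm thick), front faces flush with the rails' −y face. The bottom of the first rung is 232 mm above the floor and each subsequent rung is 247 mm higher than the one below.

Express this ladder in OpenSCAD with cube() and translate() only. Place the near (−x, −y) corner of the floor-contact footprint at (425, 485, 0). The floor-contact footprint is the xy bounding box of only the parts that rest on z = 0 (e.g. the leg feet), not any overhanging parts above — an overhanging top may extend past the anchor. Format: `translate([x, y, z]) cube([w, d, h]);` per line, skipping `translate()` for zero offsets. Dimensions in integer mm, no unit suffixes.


// rung span = 352 - 2*32 = 288
// rung[k] z = 232 + k*247
translate([425, 485, 0]) cube([32, 67, 1429]);
translate([745, 485, 0]) cube([32, 67, 1429]);
translate([457, 485, 232]) cube([288, 67, 29]);
translate([457, 485, 479]) cube([288, 67, 29]);
translate([457, 485, 726]) cube([288, 67, 29]);
translate([457, 485, 973]) cube([288, 67, 29]);
translate([457, 485, 1220]) cube([288, 67, 29]);


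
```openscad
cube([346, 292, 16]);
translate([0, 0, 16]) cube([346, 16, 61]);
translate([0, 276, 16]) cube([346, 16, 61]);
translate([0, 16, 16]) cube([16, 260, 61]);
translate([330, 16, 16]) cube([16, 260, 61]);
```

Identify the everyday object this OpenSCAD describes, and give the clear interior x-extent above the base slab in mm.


An open box. The internal width is 314 mm.

A 346×292 base slab with four walls standing on it — an open box. The base is 346 mm wide and the walls are 16 mm thick, so the internal width is 346 − 2 × 16 = 314 mm.


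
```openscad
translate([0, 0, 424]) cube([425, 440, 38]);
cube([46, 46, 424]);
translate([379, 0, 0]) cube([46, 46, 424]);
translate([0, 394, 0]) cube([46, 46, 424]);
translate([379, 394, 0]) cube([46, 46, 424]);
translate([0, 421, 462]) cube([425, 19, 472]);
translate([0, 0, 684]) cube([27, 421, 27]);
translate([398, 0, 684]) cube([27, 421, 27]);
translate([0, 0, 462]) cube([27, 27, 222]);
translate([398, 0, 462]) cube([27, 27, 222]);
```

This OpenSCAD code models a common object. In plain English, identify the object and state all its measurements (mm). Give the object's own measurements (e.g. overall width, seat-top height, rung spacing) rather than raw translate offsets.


A chair. The seat is a 425×440×38 mm slab with its top at z = 462 mm, on four 46×46 mm corner legs (flush with the seat edges, standing on z = 0). A flat backrest 19 mm thick, 472 mm tall, spans the full seat width and rises from the seat top along its +y edge, rear face flush with the rear of the seat. Two armrests of 27×27 mm section run along each side from the seat's front edge to the front of the backrest, top faces 249 mm above the seat top and outer faces flush with the seat's x-edges; a 27×27 mm post under the front of each armrest stands on the seat at the front corner.


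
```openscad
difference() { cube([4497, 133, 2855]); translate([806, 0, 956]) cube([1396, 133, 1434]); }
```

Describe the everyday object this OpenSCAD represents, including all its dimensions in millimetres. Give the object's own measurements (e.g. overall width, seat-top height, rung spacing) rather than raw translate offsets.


A wall 4497 mm long (x), 133 mm thick (y), 2855 mm tall, with a rectangular window opening cut through it. The opening is 1396 mm wide and 1434 mm tall; its sill is at z = 956 mm and its near (−x) edge is 806 mm from the wall's −x end. The opening passes through the full wall thickness.


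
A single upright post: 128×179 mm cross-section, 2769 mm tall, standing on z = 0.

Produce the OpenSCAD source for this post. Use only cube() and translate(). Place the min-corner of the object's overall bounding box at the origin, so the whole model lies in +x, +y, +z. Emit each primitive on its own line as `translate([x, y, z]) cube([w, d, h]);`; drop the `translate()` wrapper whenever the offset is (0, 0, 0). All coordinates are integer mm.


cube([128, 179, 2769]);


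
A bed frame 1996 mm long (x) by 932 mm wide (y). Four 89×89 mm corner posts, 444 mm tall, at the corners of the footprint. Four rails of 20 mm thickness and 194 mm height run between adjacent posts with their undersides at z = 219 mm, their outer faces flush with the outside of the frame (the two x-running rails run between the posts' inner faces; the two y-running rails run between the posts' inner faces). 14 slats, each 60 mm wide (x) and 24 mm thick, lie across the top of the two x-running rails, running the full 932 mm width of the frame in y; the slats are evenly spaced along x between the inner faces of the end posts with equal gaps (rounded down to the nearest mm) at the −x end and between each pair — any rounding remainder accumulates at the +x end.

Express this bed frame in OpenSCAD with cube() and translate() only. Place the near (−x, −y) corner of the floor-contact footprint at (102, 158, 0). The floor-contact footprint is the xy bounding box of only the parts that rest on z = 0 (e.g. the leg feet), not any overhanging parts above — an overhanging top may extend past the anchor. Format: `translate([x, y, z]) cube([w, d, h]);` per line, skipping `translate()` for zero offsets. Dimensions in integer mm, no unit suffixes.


translate([102, 158, 0]) cube([89, 89, 444]);
translate([102, 1001, 0]) cube([89, 89, 444]);
translate([2009, 158, 0]) cube([89, 89, 444]);
translate([2009, 1001, 0]) cube([89, 89, 444]);
translate([191, 158, 219]) cube([1818, 20, 194]);
translate([191, 1070, 219]) cube([1818, 20, 194]);
translate([102, 247, 219]) cube([20, 754, 194]);
translate([2078, 247, 219]) cube([20, 754, 194]);
translate([256, 158, 413]) cube([60, 932, 24]);
translate([381, 158, 413]) cube([60, 932, 24]);
translate([506, 158, 413]) cube([60, 932, 24]);
translate([631, 158, 413]) cube([60, 932, 24]);
translate([756, 158, 413]) cube([60, 932, 24]);
translate([881, 158, 413]) cube([60, 932, 24]);
translate([1006, 158, 413]) cube([60, 932, 24]);
translate([1131, 158, 413]) cube([60, 932, 24]);
translate([1256, 158, 413]) cube([60, 932, 24]);
translate([1381, 158, 413]) cube([60, 932, 24]);
translate([1506, 158, 413]) cube([60, 932, 24]);
translate([1631, 158, 413]) cube([60, 932, 24]);
translate([1756, 158, 413]) cube([60, 932, 24]);
translate([1881, 158, 413]) cube([60, 932, 24]);


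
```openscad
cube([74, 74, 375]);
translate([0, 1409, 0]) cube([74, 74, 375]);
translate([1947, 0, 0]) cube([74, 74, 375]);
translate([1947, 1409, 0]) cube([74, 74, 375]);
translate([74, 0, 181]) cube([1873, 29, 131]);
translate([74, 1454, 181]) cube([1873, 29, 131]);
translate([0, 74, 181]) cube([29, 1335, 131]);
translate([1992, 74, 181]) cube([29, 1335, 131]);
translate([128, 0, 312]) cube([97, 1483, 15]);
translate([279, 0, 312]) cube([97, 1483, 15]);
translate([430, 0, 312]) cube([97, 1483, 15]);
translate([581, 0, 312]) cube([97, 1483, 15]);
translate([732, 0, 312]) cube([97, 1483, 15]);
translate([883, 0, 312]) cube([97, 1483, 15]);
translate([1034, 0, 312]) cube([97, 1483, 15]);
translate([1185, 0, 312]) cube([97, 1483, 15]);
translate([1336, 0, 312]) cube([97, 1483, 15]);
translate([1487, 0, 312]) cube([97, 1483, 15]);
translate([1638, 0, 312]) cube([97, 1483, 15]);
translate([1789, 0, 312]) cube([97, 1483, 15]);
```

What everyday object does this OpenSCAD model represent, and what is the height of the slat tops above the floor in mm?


A bed frame. The slat-top height is 327 mm.

Four posts, four rails, and a row of slats — a bed frame. Slats sit on the rails at z = 181 + 131 = 312; with slat thickness 15, the top is 327 mm.


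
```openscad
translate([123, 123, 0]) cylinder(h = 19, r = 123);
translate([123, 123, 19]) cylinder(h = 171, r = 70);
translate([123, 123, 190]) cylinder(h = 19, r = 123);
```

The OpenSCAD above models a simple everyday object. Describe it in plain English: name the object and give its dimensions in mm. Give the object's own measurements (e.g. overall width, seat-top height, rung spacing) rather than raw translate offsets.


A spool: two coaxial disc flanges of radius 123 mm and thickness 19 mm, joined by a core cylinder of radius 70 mm and height 171 mm. The lower flange rests on z = 0 and the three cylinders share a vertical axis.


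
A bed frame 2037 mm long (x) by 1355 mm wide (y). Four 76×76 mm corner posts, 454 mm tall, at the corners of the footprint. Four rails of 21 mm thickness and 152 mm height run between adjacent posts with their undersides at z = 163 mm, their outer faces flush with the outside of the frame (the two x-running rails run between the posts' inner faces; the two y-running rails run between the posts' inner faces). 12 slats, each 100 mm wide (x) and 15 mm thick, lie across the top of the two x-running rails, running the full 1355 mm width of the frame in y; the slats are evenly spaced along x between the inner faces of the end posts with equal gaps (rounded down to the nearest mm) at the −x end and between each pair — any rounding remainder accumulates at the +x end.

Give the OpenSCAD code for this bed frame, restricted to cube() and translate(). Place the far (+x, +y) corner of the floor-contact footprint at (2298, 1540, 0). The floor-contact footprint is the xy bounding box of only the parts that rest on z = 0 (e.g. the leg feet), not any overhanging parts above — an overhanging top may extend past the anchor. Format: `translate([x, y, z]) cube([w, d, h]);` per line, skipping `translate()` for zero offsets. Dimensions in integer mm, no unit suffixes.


// slat z = rail_z + rail_h = 163 + 152 = 315
// slat gap = ⌊(1885 − 12·100) / 13⌋ = 52
translate([261, 185, 0]) cube([76, 76, 454]);
translate([261, 1464, 0]) cube([76, 76, 454]);
translate([2222, 185, 0]) cube([76, 76, 454]);
translate([2222, 1464, 0]) cube([76, 76, 454]);
translate([337, 185, 163]) cube([1885, 21, 152]);
translate([337, 1519, 163]) cube([1885, 21, 152]);
translate([261, 261, 163]) cube([21, 1203, 152]);
translate([2277, 261, 163]) cube([21, 1203, 152]);
translate([389, 185, 315]) cube([100, 1355, 15]);
translate([541, 185, 315]) cube([100, 1355, 15]);
translate([693, 185, 315]) cube([100, 1355, 15]);
translate([845, 185, 315]) cube([100, 1355, 15]);
translate([997, 185, 315]) cube([100, 1355, 15]);
translate([1149, 185, 315]) cube([100, 1355, 15]);
translate([1301, 185, 315]) cube([100, 1355, 15]);
translate([1453, 185, 315]) cube([100, 1355, 15]);
translate([1605, 185, 315]) cube([100, 1355, 15]);
translate([1757, 185, 315]) cube([100, 1355, 15]);
translate([1909, 185, 315]) cube([100, 1355, 15]);
translate([2061, 185, 315]) cube([100, 1355, 15]);


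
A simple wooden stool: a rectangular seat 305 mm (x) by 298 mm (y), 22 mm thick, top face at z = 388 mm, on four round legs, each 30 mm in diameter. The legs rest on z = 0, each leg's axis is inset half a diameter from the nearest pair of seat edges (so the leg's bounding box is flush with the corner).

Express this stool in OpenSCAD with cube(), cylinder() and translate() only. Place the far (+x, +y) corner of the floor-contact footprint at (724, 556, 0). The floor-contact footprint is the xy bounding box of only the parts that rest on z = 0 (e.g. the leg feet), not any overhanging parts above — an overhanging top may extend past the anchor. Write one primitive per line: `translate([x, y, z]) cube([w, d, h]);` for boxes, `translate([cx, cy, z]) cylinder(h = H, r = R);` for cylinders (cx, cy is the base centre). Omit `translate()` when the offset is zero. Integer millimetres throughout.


translate([419, 258, 366]) cube([305, 298, 22]);
translate([434, 273, 0]) cylinder(h = 366, r = 15);
translate([709, 273, 0]) cylinder(h = 366, r = 15);
translate([434, 541, 0]) cylinder(h = 366, r = 15);
translate([709, 541, 0]) cylinder(h = 366, r = 15);


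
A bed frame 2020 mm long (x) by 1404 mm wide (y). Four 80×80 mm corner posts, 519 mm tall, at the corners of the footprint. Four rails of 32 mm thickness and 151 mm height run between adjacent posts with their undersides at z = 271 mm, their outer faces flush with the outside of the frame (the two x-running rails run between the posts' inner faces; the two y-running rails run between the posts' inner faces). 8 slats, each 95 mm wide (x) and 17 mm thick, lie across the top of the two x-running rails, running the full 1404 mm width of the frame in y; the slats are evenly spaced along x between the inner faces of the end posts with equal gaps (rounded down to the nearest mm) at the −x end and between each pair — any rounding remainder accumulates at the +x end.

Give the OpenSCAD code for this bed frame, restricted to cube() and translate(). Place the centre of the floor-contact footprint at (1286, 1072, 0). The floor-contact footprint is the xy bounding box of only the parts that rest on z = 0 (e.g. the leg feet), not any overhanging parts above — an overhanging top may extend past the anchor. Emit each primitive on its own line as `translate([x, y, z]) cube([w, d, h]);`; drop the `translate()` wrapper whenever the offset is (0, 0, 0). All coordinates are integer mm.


translate([276, 370, 0]) cube([80, 80, 519]);
translate([276, 1694, 0]) cube([80, 80, 519]);
translate([2216, 370, 0]) cube([80, 80, 519]);
translate([2216, 1694, 0]) cube([80, 80, 519]);
translate([356, 370, 271]) cube([1860, 32, 151]);
translate([356, 1742, 271]) cube([1860, 32, 151]);
translate([276, 450, 271]) cube([32, 1244, 151]);
translate([2264, 450, 271]) cube([32, 1244, 151]);
translate([478, 370, 422]) cube([95, 1404, 17]);
translate([695, 370, 422]) cube([95, 1404, 17]);
translate([912, 370, 422]) cube([95, 1404, 17]);
translate([1129, 370, 422]) cube([95, 1404, 17]);
translate([1346, 370, 422]) cube([95, 1404, 17]);
translate([1563, 370, 422]) cube([95, 1404, 17]);
translate([1780, 370, 422]) cube([95, 1404, 17]);
translate([1997, 370, 422]) cube([95, 1404, 17]);


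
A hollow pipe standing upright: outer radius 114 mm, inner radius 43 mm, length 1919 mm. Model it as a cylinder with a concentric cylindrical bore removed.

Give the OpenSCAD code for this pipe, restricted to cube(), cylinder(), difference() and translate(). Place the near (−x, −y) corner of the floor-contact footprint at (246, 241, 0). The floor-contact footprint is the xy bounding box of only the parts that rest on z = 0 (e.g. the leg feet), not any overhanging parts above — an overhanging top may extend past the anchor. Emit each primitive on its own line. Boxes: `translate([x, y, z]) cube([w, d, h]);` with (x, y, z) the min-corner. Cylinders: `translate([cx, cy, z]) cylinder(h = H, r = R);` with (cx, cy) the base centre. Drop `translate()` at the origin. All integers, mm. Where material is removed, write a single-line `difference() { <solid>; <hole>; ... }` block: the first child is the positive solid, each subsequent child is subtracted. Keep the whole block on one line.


difference() { translate([360, 355, 0]) cylinder(h = 1919, r = 114); translate([360, 355, 0]) cylinder(h = 1919, r = 43); }


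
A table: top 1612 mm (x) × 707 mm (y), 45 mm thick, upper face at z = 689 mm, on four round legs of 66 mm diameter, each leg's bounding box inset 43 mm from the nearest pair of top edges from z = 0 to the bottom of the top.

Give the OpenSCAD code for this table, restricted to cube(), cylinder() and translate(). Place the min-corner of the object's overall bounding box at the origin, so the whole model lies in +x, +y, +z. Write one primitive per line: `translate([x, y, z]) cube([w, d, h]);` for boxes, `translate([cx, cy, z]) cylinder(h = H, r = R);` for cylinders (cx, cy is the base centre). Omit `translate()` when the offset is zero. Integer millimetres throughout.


// leg_h = 689 - 45 = 644
translate([0, 0, 644]) cube([1612, 707, 45]);
translate([76, 76, 0]) cylinder(h = 644, r = 33);
translate([1536, 76, 0]) cylinder(h = 644, r = 33);
translate([76, 631, 0]) cylinder(h = 644, r = 33);
translate([1536, 631, 0]) cylinder(h = 644, r = 33);


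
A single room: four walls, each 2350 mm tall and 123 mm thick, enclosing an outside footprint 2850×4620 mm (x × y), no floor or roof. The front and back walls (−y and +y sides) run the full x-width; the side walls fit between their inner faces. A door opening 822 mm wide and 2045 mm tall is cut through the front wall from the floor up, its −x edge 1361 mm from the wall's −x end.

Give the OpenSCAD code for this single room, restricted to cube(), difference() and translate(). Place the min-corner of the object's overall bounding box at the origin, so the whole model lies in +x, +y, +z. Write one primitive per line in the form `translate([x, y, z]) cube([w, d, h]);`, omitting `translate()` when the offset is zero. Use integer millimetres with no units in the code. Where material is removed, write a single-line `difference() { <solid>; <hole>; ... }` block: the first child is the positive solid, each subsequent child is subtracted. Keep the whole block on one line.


difference() { cube([2850, 123, 2350]); translate([1361, 0, 0]) cube([822, 123, 2045]); }
translate([0, 4497, 0]) cube([2850, 123, 2350]);
translate([0, 123, 0]) cube([123, 4374, 2350]);
translate([2727, 123, 0]) cube([123, 4374, 2350]);


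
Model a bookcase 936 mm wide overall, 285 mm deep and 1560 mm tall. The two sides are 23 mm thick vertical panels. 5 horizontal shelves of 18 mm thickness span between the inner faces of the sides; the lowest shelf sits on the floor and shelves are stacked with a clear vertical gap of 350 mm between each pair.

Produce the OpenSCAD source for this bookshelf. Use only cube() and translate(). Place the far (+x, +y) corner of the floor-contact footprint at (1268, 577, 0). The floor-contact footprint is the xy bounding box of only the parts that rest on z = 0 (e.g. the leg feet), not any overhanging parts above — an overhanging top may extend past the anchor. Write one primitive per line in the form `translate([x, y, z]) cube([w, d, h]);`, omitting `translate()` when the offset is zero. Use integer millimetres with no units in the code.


translate([332, 292, 0]) cube([23, 285, 1560]);
translate([1245, 292, 0]) cube([23, 285, 1560]);
translate([355, 292, 0]) cube([890, 285, 18]);
translate([355, 292, 368]) cube([890, 285, 18]);
translate([355, 292, 736]) cube([890, 285, 18]);
translate([355, 292, 1104]) cube([890, 285, 18]);
translate([355, 292, 1472]) cube([890, 285, 18]);


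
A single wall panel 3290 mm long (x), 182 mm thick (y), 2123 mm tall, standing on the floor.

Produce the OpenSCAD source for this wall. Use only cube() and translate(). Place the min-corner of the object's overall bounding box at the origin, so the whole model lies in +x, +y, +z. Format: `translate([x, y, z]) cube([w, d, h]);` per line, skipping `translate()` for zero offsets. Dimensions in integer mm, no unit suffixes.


cube([3290, 182, 2123]);


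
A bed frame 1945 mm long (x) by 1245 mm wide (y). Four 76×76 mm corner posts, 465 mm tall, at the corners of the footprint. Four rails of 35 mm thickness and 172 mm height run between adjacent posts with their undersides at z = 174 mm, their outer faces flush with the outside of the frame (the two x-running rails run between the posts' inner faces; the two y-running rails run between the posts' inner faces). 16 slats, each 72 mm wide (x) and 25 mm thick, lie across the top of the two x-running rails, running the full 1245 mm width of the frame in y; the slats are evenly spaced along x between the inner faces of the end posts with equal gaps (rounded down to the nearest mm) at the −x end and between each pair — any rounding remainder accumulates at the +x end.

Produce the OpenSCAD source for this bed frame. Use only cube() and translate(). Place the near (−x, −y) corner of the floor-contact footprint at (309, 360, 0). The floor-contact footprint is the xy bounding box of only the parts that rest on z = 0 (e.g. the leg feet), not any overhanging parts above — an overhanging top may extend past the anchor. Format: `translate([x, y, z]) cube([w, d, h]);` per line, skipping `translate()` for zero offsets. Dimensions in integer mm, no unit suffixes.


translate([309, 360, 0]) cube([76, 76, 465]);
translate([309, 1529, 0]) cube([76, 76, 465]);
translate([2178, 360, 0]) cube([76, 76, 465]);
translate([2178, 1529, 0]) cube([76, 76, 465]);
translate([385, 360, 174]) cube([1793, 35, 172]);
translate([385, 1570, 174]) cube([1793, 35, 172]);
translate([309, 436, 174]) cube([35, 1093, 172]);
translate([2219, 436, 174]) cube([35, 1093, 172]);
translate([422, 360, 346]) cube([72, 1245, 25]);
translate([531, 360, 346]) cube([72, 1245, 25]);
translate([640, 360, 346]) cube([72, 1245, 25]);
translate([749, 360, 346]) cube([72, 1245, 25]);
translate([858, 360, 346]) cube([72, 1245, 25]);
translate([967, 360, 346]) cube([72, 1245, 25]);
translate([1076, 360, 346]) cube([72, 1245, 25]);
translate([1185, 360, 346]) cube([72, 1245, 25]);
translate([1294, 360, 346]) cube([72, 1245, 25]);
translate([1403, 360, 346]) cube([72, 1245, 25]);
translate([1512, 360, 346]) cube([72, 1245, 25]);
translate([1621, 360, 346]) cube([72, 1245, 25]);
translate([1730, 360, 346]) cube([72, 1245, 25]);
translate([1839, 360, 346]) cube([72, 1245, 25]);
translate([1948, 360, 346]) cube([72, 1245, 25]);
translate([2057, 360, 346]) cube([72, 1245, 25]);


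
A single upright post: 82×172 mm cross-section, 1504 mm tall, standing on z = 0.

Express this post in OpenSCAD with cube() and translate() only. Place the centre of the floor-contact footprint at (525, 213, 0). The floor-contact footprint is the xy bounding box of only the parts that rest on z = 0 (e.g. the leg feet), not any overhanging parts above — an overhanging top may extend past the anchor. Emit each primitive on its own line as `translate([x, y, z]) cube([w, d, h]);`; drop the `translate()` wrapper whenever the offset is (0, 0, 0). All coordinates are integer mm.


translate([484, 127, 0]) cube([82, 172, 1504]);


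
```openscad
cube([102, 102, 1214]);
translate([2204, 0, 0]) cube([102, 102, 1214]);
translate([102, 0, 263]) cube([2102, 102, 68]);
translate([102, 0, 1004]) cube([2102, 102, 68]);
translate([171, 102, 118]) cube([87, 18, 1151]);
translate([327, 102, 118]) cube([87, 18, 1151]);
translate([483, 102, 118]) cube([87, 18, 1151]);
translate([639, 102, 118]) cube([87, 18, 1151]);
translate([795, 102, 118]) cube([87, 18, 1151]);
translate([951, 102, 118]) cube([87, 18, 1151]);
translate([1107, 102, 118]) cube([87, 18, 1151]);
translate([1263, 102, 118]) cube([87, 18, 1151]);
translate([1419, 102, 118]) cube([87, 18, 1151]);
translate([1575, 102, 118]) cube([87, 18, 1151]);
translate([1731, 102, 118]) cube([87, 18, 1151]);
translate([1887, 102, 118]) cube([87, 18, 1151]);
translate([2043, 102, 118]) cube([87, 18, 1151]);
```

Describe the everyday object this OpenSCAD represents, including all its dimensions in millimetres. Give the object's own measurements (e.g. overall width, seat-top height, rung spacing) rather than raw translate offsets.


A fence section. Two 102×102 mm posts, 1214 mm tall, stand on the floor with a clear span of 2102 mm between their inner faces. Two horizontal rails of 102×68 mm section span the gap between the posts with their undersides at z = 263 mm and z = 1004 mm, flush with the posts' −y face. 13 pickets, each 87 mm wide, 18 mm thick and 1151 mm tall, are fixed to the +y face of the rails with their bottoms at z = 118 mm, spaced across the span with a 69 mm gap after the −x post and between neighbouring pickets, with 74 mm left before the +x post.


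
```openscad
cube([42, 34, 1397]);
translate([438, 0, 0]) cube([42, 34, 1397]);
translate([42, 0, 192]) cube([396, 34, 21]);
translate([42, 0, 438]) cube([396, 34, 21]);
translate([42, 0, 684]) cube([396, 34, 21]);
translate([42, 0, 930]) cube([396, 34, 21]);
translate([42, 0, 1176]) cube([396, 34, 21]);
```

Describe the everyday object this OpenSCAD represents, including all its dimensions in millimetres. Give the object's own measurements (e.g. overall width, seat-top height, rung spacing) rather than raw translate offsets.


A straight ladder. Two 42×34 mm vertical rails, 1397 mm tall, stand 480 mm apart (outside-to-outside) with their front faces coplanar on the −y side. 5 rungs, each 34 mm deep and 21 mm tall, span between the inner faces of the rails, front faces flush with the rails. The lowest rung's underside is at z = 192 mm and rungs are spaced 246 mm apart (underside to underside).
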